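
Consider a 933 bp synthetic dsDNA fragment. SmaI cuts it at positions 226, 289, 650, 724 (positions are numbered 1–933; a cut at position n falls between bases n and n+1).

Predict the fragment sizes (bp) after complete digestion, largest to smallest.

Linear molecule, 4 cuts → 5 fragments:
  226 − 0 = 226 bp
  289 − 226 = 63 bp
  650 − 289 = 361 bp
  724 − 650 = 74 bp
  933 − 724 = 209 bp
Sorted largest to smallest: 361, 226, 209, 74, 63 bp.

361, 226, 209, 74, 63 bp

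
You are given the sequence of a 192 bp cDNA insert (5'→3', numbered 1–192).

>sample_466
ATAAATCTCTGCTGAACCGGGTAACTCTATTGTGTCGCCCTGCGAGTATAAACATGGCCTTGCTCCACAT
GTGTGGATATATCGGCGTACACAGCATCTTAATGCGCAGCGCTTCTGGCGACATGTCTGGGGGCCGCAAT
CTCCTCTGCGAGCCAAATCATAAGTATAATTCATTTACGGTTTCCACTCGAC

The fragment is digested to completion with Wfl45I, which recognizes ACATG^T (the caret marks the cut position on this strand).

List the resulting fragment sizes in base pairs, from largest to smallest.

Wfl45I sites (ACATGT) start at positions 67, 121.
Wfl45I cuts after base 5 of each site (before the last base), so after positions 71, 125.
Linear molecule, 2 cuts → 3 fragments:
  1–71 → 71 bp
  72–125 → 54 bp
  126–192 → 67 bp
Sorted largest to smallest: 71, 67, 54 bp.

71, 67, 54 bp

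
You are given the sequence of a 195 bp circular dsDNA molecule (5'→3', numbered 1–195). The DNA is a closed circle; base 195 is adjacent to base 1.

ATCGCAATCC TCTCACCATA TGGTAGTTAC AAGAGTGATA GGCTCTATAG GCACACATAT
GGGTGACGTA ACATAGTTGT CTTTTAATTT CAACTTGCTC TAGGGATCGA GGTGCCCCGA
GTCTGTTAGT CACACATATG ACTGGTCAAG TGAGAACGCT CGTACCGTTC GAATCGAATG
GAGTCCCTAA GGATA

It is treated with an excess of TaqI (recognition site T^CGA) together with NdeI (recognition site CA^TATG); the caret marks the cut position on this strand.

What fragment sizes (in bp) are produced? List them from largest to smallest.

50, 39, 39, 33, 29, 5 bp

TaqI sites (TCGA) start at positions 107, 169, 174.
TaqI cuts after the first base of each site, so after positions 107, 169, 174.
NdeI sites (CATATG) start at positions 17, 56, 135.
NdeI cuts after base 2 of each site, so after positions 18, 57, 136.
Combined cut positions: 18, 57, 107, 136, 169, 174.
Circular molecule, 6 cuts → 6 fragments:
  19–57 → 39 bp
  58–107 → 50 bp
  108–136 → 29 bp
  137–169 → 33 bp
  170–174 → 5 bp
  175–195 then 1–18 → 21 + 18 = 39 bp
Sorted largest to smallest: 50, 39, 39, 33, 29, 5 bp.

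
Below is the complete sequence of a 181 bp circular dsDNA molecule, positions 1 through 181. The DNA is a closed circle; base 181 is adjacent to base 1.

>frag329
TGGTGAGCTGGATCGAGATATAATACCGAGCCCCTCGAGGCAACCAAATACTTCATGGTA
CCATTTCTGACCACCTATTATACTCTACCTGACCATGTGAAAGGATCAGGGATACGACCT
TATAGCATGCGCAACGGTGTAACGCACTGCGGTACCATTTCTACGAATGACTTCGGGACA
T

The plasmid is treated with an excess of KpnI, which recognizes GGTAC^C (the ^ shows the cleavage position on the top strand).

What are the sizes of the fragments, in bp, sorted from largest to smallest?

94, 87 bp

KpnI sites (GGTACC) start at positions 57, 151.
KpnI cuts after base 5 of each site (before the last base), so after positions 61, 155.
Circular molecule, 2 cuts → 2 fragments:
  62–155 → 94 bp
  156–181 then 1–61 → 26 + 61 = 87 bp
Sorted largest to smallest: 94, 87 bp.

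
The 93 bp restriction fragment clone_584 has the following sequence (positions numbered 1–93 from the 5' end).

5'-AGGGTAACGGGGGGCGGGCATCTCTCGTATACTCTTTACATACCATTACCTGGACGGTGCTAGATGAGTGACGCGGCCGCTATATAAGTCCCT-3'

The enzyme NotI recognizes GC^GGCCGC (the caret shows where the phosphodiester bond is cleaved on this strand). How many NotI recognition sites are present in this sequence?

1

GCGGCCGC occurs starting at position 73.
NotI cuts at 1 site.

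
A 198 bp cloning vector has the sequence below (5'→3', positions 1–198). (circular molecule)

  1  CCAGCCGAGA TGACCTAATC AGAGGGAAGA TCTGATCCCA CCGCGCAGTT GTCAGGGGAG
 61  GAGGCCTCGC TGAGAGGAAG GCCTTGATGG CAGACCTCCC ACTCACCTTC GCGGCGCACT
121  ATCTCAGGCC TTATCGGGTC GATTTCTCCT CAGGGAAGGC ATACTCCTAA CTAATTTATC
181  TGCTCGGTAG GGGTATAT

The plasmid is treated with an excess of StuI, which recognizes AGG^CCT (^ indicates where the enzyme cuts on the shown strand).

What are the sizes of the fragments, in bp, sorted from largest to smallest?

134, 47, 17 bp

StuI sites (AGGCCT) start at positions 62, 79, 126.
StuI cuts after base 3 of each site, so after positions 64, 81, 128.
Circular molecule, 3 cuts → 3 fragments:
  65–81 → 17 bp
  82–128 → 47 bp
  129–198 then 1–64 → 70 + 64 = 134 bp
Sorted largest to smallest: 134, 47, 17 bp.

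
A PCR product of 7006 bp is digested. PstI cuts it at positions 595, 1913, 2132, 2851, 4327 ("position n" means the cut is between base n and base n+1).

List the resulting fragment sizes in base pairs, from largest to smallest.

Linear molecule, 5 cuts → 6 fragments:
  595 − 0 = 595 bp
  1913 − 595 = 1318 bp
  2132 − 1913 = 219 bp
  2851 − 2132 = 719 bp
  4327 − 2851 = 1476 bp
  7006 − 4327 = 2679 bp
Sorted largest to smallest: 2679, 1476, 1318, 719, 595, 219 bp.

2679, 1476, 1318, 719, 595, 219 bp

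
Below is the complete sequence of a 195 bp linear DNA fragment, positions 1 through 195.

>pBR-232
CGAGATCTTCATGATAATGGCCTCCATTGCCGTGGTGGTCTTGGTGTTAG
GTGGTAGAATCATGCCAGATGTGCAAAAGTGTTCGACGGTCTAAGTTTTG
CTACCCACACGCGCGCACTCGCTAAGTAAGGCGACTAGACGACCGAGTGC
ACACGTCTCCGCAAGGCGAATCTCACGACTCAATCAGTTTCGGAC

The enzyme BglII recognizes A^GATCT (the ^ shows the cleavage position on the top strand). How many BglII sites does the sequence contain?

1

AGATCT occurs starting at position 3.
BglII cuts at 1 site.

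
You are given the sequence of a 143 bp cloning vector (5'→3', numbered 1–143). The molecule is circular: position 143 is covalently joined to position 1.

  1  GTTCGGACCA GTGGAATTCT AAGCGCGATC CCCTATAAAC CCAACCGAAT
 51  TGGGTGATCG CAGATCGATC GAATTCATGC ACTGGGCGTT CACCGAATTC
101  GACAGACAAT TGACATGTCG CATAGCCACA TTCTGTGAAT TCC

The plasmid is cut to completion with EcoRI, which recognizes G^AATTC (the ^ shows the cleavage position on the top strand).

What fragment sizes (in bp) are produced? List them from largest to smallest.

EcoRI sites (GAATTC) start at positions 14, 71, 95, 137.
EcoRI cuts after the first base of each site, so after positions 14, 71, 95, 137.
Circular molecule, 4 cuts → 4 fragments:
  15–71 → 57 bp
  72–95 → 24 bp
  96–137 → 42 bp
  138–143 then 1–14 → 6 + 14 = 20 bp
Sorted largest to smallest: 57, 42, 24, 20 bp.

57, 42, 24, 20 bp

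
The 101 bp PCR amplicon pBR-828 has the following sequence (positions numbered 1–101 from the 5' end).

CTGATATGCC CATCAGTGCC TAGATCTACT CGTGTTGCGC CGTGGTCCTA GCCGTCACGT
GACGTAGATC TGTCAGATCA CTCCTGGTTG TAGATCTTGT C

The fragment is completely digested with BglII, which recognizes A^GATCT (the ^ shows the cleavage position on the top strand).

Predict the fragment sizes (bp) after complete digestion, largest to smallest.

44, 26, 22, 9 bp

BglII sites (AGATCT) start at positions 22, 66, 92.
BglII cuts after the first base of each site, so after positions 22, 66, 92.
Linear molecule, 3 cuts → 4 fragments:
  1–22 → 22 bp
  23–66 → 44 bp
  67–92 → 26 bp
  93–101 → 9 bp
Sorted largest to smallest: 44, 26, 22, 9 bp.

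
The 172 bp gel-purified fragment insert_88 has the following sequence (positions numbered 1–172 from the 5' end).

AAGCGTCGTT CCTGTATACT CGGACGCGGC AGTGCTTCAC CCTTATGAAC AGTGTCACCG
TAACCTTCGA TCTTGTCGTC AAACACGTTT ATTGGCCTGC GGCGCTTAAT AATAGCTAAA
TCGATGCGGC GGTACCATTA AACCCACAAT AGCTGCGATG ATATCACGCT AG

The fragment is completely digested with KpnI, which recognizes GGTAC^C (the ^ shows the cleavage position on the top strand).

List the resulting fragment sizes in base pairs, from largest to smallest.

135, 37 bp

The KpnI site (GGTACC) starts at position 131.
KpnI cuts after base 5 of each site (before the last base), so after position 135.
Linear molecule, 1 cut → 2 fragments:
  1–135 → 135 bp
  136–172 → 37 bp
Sorted largest to smallest: 135, 37 bp.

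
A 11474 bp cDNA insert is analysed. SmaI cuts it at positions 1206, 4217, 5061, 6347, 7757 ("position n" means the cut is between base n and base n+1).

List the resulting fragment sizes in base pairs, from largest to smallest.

3717, 3011, 1410, 1286, 1206, 844 bp

Linear molecule, 5 cuts → 6 fragments:
  1206 − 0 = 1206 bp
  4217 − 1206 = 3011 bp
  5061 − 4217 = 844 bp
  6347 − 5061 = 1286 bp
  7757 − 6347 = 1410 bp
  11474 − 7757 = 3717 bp
Sorted largest to smallest: 3717, 3011, 1410, 1286, 1206, 844 bp.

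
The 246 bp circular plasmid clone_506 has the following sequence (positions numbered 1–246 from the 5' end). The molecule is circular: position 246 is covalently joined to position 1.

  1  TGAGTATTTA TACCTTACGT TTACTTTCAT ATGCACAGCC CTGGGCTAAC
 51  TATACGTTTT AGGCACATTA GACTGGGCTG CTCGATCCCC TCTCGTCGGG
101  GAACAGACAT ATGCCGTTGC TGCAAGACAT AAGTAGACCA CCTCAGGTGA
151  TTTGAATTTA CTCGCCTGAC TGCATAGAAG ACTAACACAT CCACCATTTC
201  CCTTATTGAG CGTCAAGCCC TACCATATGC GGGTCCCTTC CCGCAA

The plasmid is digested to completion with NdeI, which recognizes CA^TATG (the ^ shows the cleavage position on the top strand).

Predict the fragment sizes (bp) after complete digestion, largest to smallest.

NdeI sites (CATATG) start at positions 28, 108, 224.
NdeI cuts after base 2 of each site, so after positions 29, 109, 225.
Circular molecule, 3 cuts → 3 fragments:
  30–109 → 80 bp
  110–225 → 116 bp
  226–246 then 1–29 → 21 + 29 = 50 bp
Sorted largest to smallest: 116, 80, 50 bp.

116, 80, 50 bp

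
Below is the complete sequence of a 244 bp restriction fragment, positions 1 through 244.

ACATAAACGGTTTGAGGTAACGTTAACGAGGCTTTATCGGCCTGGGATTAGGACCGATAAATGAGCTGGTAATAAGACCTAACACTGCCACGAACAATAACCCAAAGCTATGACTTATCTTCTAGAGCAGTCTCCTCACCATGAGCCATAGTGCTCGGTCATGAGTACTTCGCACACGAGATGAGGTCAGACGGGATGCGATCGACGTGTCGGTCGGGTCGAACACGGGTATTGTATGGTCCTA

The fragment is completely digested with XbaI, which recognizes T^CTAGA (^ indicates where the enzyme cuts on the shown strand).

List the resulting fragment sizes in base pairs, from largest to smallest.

The XbaI site (TCTAGA) starts at position 121.
XbaI cuts after the first base of each site, so after position 121.
Linear molecule, 1 cut → 2 fragments:
  1–121 → 121 bp
  122–244 → 123 bp
Sorted largest to smallest: 123, 121 bp.

123, 121 bp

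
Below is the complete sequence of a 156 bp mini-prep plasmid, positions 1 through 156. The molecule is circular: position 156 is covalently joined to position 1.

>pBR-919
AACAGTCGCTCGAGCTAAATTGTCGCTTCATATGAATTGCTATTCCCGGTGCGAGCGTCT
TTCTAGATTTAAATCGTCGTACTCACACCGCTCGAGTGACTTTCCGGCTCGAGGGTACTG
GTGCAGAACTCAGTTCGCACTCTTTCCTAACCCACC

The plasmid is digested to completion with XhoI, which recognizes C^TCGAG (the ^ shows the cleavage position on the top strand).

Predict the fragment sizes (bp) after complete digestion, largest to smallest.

XhoI sites (CTCGAG) start at positions 9, 91, 108.
XhoI cuts after the first base of each site, so after positions 9, 91, 108.
Circular molecule, 3 cuts → 3 fragments:
  10–91 → 82 bp
  92–108 → 17 bp
  109–156 then 1–9 → 48 + 9 = 57 bp
Sorted largest to smallest: 82, 57, 17 bp.

82, 57, 17 bp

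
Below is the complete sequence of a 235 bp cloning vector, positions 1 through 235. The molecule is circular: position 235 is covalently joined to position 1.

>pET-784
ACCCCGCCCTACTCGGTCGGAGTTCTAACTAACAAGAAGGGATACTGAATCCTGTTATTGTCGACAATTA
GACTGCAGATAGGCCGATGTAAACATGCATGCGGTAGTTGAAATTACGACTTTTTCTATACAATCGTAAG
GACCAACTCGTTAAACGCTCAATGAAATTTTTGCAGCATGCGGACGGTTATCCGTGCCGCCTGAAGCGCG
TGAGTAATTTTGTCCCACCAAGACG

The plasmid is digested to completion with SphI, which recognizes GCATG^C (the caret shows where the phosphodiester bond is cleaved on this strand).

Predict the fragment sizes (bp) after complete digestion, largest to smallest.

SphI sites (GCATGC) start at positions 97, 176.
SphI cuts after base 5 of each site (before the last base), so after positions 101, 180.
Circular molecule, 2 cuts → 2 fragments:
  102–180 → 79 bp
  181–235 then 1–101 → 55 + 101 = 156 bp
Sorted largest to smallest: 156, 79 bp.

156, 79 bp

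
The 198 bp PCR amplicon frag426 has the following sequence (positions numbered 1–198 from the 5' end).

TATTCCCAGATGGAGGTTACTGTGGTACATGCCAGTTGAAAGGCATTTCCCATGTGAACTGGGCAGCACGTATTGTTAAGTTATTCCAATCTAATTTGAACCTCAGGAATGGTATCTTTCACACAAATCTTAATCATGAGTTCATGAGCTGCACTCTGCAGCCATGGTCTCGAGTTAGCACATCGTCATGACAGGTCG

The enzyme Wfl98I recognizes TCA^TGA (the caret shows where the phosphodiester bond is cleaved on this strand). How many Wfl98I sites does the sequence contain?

TCATGA occurs starting at positions 134, 142, 186.
Wfl98I cuts at 3 sites.

3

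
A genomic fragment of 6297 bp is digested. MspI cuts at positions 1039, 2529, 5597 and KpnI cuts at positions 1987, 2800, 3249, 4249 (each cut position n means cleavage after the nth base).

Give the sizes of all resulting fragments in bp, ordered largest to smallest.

1348, 1039, 1000, 948, 700, 542, 449, 271 bp

Combined cut positions (sorted): 1039, 1987, 2529, 2800, 3249, 4249, 5597.
Linear molecule, 7 cuts → 8 fragments:
  1039 − 0 = 1039 bp
  1987 − 1039 = 948 bp
  2529 − 1987 = 542 bp
  2800 − 2529 = 271 bp
  3249 − 2800 = 449 bp
  4249 − 3249 = 1000 bp
  5597 − 4249 = 1348 bp
  6297 − 5597 = 700 bp
Sorted largest to smallest: 1348, 1039, 1000, 948, 700, 542, 449, 271 bp.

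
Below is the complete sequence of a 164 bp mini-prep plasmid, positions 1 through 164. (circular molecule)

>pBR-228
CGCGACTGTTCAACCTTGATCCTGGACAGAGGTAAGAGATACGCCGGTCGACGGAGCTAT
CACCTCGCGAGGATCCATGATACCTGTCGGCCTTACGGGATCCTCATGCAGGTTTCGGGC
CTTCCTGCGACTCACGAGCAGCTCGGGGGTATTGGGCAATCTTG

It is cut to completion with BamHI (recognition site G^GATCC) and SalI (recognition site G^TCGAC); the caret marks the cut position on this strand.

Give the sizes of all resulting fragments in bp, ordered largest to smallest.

BamHI sites (GGATCC) start at positions 71, 98.
BamHI cuts after the first base of each site, so after positions 71, 98.
The SalI site (GTCGAC) starts at position 47.
SalI cuts after the first base of each site, so after position 47.
Combined cut positions: 47, 71, 98.
Circular molecule, 3 cuts → 3 fragments:
  48–71 → 24 bp
  72–98 → 27 bp
  99–164 then 1–47 → 66 + 47 = 113 bp
Sorted largest to smallest: 113, 27, 24 bp.

113, 27, 24 bp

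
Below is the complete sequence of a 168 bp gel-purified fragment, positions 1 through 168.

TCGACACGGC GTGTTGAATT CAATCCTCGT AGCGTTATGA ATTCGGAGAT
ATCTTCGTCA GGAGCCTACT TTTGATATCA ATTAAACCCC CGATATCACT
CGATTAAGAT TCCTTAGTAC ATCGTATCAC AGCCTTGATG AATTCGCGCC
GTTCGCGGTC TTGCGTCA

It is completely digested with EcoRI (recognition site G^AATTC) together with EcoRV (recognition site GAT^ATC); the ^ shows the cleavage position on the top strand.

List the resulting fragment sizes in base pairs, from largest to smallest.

EcoRI sites (GAATTC) start at positions 16, 39, 140.
EcoRI cuts after the first base of each site, so after positions 16, 39, 140.
EcoRV sites (GATATC) start at positions 48, 74, 92.
EcoRV cuts after base 3 of each site, so after positions 50, 76, 94.
Combined cut positions: 16, 39, 50, 76, 94, 140.
Linear molecule, 6 cuts → 7 fragments:
  1–16 → 16 bp
  17–39 → 23 bp
  40–50 → 11 bp
  51–76 → 26 bp
  77–94 → 18 bp
  95–140 → 46 bp
  141–168 → 28 bp
Sorted largest to smallest: 46, 28, 26, 23, 18, 16, 11 bp.

46, 28, 26, 23, 18, 16, 11 bp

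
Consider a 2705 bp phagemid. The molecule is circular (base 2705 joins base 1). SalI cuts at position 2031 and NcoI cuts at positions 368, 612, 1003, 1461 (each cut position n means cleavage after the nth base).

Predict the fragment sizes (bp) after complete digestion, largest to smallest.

Combined cut positions (sorted): 368, 612, 1003, 1461, 2031.
Circular molecule, 5 cuts → 5 fragments:
  612 − 368 = 244 bp
  1003 − 612 = 391 bp
  1461 − 1003 = 458 bp
  2031 − 1461 = 570 bp
  wrap: 2705 − 2031 + 368 = 1042 bp
Sorted largest to smallest: 1042, 570, 458, 391, 244 bp.

1042, 570, 458, 391, 244 bp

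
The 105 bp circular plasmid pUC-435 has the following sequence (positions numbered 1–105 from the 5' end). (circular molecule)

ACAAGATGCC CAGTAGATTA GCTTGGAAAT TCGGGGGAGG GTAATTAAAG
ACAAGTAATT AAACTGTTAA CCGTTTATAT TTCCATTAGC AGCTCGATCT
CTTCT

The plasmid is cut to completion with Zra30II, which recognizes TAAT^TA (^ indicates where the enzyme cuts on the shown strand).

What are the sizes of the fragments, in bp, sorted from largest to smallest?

Zra30II sites (TAATTA) start at positions 42, 56.
Zra30II cuts after base 4 of each site, so after positions 45, 59.
Circular molecule, 2 cuts → 2 fragments:
  46–59 → 14 bp
  60–105 then 1–45 → 46 + 45 = 91 bp
Sorted largest to smallest: 91, 14 bp.

91, 14 bp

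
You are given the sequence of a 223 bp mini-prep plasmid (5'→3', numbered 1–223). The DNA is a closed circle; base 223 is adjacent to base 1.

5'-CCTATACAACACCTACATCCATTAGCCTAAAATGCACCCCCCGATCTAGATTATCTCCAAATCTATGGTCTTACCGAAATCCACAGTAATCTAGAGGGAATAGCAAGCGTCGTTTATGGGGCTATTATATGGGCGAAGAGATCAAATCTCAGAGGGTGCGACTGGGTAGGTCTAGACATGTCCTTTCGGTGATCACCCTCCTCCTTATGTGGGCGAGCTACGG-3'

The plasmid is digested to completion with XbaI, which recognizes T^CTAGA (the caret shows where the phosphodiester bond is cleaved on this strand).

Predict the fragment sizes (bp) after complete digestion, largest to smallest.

97, 81, 45 bp

XbaI sites (TCTAGA) start at positions 45, 90, 171.
XbaI cuts after the first base of each site, so after positions 45, 90, 171.
Circular molecule, 3 cuts → 3 fragments:
  46–90 → 45 bp
  91–171 → 81 bp
  172–223 then 1–45 → 52 + 45 = 97 bp
Sorted largest to smallest: 97, 81, 45 bp.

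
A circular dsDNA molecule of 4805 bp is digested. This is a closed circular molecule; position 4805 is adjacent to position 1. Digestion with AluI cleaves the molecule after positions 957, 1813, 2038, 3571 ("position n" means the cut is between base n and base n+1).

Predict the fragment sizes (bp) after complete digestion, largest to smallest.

Circular molecule, 4 cuts → 4 fragments:
  1813 − 957 = 856 bp
  2038 − 1813 = 225 bp
  3571 − 2038 = 1533 bp
  wrap: 4805 − 3571 + 957 = 2191 bp
Sorted largest to smallest: 2191, 1533, 856, 225 bp.

2191, 1533, 856, 225 bp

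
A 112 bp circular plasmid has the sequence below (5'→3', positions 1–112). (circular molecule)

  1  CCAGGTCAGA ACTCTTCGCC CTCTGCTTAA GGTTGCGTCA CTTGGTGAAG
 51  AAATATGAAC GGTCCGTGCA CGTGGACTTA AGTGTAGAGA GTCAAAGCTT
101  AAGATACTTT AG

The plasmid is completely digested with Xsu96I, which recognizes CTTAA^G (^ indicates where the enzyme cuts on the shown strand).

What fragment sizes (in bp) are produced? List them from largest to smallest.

51, 40, 21 bp

Xsu96I sites (CTTAAG) start at positions 26, 77, 98.
Xsu96I cuts after base 5 of each site (before the last base), so after positions 30, 81, 102.
Circular molecule, 3 cuts → 3 fragments:
  31–81 → 51 bp
  82–102 → 21 bp
  103–112 then 1–30 → 10 + 30 = 40 bp
Sorted largest to smallest: 51, 40, 21 bp.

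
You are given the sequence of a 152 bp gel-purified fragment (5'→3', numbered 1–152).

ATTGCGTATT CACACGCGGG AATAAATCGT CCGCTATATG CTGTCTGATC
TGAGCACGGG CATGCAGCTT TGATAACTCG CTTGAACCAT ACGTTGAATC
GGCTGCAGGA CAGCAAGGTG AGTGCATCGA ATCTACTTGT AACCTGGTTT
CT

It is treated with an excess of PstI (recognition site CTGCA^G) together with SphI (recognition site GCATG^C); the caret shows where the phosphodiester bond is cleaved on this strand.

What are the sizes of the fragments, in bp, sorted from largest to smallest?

The PstI site (CTGCAG) starts at position 103.
PstI cuts after base 5 of each site (before the last base), so after position 107.
The SphI site (GCATGC) starts at position 60.
SphI cuts after base 5 of each site (before the last base), so after position 64.
Combined cut positions: 64, 107.
Linear molecule, 2 cuts → 3 fragments:
  1–64 → 64 bp
  65–107 → 43 bp
  108–152 → 45 bp
Sorted largest to smallest: 64, 45, 43 bp.

64, 45, 43 bp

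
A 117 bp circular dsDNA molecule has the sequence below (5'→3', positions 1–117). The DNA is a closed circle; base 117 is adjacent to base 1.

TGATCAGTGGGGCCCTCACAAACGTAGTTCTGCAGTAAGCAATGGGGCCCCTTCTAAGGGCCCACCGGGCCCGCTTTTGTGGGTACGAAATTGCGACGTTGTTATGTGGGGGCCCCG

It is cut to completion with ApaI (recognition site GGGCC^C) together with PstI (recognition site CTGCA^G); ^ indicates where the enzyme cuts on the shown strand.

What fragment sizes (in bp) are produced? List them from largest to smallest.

ApaI sites (GGGCCC) start at positions 10, 45, 58, 67, 110.
ApaI cuts after base 5 of each site (before the last base), so after positions 14, 49, 62, 71, 114.
The PstI site (CTGCAG) starts at position 30.
PstI cuts after base 5 of each site (before the last base), so after position 34.
Combined cut positions: 14, 34, 49, 62, 71, 114.
Circular molecule, 6 cuts → 6 fragments:
  15–34 → 20 bp
  35–49 → 15 bp
  50–62 → 13 bp
  63–71 → 9 bp
  72–114 → 43 bp
  115–117 then 1–14 → 3 + 14 = 17 bp
Sorted largest to smallest: 43, 20, 17, 15, 13, 9 bp.

43, 20, 17, 15, 13, 9 bp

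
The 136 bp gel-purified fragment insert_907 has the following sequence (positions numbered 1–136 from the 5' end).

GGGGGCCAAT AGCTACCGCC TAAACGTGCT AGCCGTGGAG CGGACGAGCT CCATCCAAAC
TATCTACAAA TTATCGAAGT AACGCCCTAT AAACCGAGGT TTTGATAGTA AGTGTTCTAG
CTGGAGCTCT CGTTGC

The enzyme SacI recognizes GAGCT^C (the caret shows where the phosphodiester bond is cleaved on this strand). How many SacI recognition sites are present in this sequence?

2

GAGCTC occurs starting at positions 46, 124.
SacI cuts at 2 sites.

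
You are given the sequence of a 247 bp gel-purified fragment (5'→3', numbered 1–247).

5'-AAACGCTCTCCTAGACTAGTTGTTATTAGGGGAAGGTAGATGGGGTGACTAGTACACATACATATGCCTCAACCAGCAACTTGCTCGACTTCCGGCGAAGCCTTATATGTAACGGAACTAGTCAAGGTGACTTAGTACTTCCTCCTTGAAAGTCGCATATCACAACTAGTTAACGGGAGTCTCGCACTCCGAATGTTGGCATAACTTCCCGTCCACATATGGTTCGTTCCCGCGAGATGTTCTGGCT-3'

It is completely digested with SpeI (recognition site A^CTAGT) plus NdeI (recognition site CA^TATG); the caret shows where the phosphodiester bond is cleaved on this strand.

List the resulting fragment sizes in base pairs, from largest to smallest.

SpeI sites (ACTAGT) start at positions 15, 48, 117, 165.
SpeI cuts after the first base of each site, so after positions 15, 48, 117, 165.
NdeI sites (CATATG) start at positions 61, 216.
NdeI cuts after base 2 of each site, so after positions 62, 217.
Combined cut positions: 15, 48, 62, 117, 165, 217.
Linear molecule, 6 cuts → 7 fragments:
  1–15 → 15 bp
  16–48 → 33 bp
  49–62 → 14 bp
  63–117 → 55 bp
  118–165 → 48 bp
  166–217 → 52 bp
  218–247 → 30 bp
Sorted largest to smallest: 55, 52, 48, 33, 30, 15, 14 bp.

55, 52, 48, 33, 30, 15, 14 bp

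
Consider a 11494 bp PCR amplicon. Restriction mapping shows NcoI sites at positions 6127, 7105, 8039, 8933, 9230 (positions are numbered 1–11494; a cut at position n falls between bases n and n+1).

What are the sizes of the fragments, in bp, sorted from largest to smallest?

Linear molecule, 5 cuts → 6 fragments:
  6127 − 0 = 6127 bp
  7105 − 6127 = 978 bp
  8039 − 7105 = 934 bp
  8933 − 8039 = 894 bp
  9230 − 8933 = 297 bp
  11494 − 9230 = 2264 bp
Sorted largest to smallest: 6127, 2264, 978, 934, 894, 297 bp.

6127, 2264, 978, 934, 894, 297 bp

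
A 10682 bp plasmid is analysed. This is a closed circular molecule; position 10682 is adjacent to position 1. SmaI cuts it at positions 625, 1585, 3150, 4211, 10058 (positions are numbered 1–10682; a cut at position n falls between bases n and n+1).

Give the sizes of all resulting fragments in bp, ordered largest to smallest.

5847, 1565, 1249, 1061, 960 bp

Circular molecule, 5 cuts → 5 fragments:
  1585 − 625 = 960 bp
  3150 − 1585 = 1565 bp
  4211 − 3150 = 1061 bp
  10058 − 4211 = 5847 bp
  wrap: 10682 − 10058 + 625 = 1249 bp
Sorted largest to smallest: 5847, 1565, 1249, 1061, 960 bp.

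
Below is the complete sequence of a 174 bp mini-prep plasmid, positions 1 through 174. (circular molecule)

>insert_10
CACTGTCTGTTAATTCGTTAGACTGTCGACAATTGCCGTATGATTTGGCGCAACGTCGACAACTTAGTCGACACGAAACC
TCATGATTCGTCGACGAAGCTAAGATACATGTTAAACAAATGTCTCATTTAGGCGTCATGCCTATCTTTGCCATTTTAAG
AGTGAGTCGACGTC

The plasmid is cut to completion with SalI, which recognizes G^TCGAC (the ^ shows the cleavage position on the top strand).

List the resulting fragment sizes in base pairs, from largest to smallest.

SalI sites (GTCGAC) start at positions 25, 55, 67, 90, 166.
SalI cuts after the first base of each site, so after positions 25, 55, 67, 90, 166.
Circular molecule, 5 cuts → 5 fragments:
  26–55 → 30 bp
  56–67 → 12 bp
  68–90 → 23 bp
  91–166 → 76 bp
  167–174 then 1–25 → 8 + 25 = 33 bp
Sorted largest to smallest: 76, 33, 30, 23, 12 bp.

76, 33, 30, 23, 12 bp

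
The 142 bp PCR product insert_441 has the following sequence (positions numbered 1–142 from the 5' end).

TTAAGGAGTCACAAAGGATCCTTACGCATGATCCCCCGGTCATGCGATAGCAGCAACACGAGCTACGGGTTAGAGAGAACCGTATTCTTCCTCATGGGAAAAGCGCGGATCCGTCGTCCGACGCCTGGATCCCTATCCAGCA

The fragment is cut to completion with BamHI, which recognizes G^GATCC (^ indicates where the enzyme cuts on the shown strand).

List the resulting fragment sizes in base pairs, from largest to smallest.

BamHI sites (GGATCC) start at positions 16, 107, 127.
BamHI cuts after the first base of each site, so after positions 16, 107, 127.
Linear molecule, 3 cuts → 4 fragments:
  1–16 → 16 bp
  17–107 → 91 bp
  108–127 → 20 bp
  128–142 → 15 bp
Sorted largest to smallest: 91, 20, 16, 15 bp.

91, 20, 16, 15 bp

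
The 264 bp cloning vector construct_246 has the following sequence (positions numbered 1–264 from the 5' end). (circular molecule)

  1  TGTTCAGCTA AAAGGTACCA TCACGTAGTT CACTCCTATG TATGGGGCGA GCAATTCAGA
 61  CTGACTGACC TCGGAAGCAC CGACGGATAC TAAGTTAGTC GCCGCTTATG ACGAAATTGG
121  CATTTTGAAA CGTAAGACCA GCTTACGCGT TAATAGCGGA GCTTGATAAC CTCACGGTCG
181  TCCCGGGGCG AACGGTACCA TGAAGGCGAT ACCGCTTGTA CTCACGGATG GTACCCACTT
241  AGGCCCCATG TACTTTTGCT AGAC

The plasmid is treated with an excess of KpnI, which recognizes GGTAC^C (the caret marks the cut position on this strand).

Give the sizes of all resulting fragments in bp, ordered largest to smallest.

KpnI sites (GGTACC) start at positions 14, 194, 230.
KpnI cuts after base 5 of each site (before the last base), so after positions 18, 198, 234.
Circular molecule, 3 cuts → 3 fragments:
  19–198 → 180 bp
  199–234 → 36 bp
  235–264 then 1–18 → 30 + 18 = 48 bp
Sorted largest to smallest: 180, 48, 36 bp.

180, 48, 36 bp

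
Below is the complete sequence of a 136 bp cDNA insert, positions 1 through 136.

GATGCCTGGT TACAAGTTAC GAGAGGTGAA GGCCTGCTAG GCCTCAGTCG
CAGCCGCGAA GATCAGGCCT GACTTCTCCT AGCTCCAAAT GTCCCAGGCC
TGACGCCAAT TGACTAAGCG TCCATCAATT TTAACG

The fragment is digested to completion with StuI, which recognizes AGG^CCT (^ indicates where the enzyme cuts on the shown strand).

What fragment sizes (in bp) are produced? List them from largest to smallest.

StuI sites (AGGCCT) start at positions 30, 39, 65, 96.
StuI cuts after base 3 of each site, so after positions 32, 41, 67, 98.
Linear molecule, 4 cuts → 5 fragments:
  1–32 → 32 bp
  33–41 → 9 bp
  42–67 → 26 bp
  68–98 → 31 bp
  99–136 → 38 bp
Sorted largest to smallest: 38, 32, 31, 26, 9 bp.

38, 32, 31, 26, 9 bp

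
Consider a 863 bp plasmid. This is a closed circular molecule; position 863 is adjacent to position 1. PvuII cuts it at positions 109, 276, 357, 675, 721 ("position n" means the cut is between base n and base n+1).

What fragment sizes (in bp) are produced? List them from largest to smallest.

Circular molecule, 5 cuts → 5 fragments:
  276 − 109 = 167 bp
  357 − 276 = 81 bp
  675 − 357 = 318 bp
  721 − 675 = 46 bp
  wrap: 863 − 721 + 109 = 251 bp
Sorted largest to smallest: 318, 251, 167, 81, 46 bp.

318, 251, 167, 81, 46 bp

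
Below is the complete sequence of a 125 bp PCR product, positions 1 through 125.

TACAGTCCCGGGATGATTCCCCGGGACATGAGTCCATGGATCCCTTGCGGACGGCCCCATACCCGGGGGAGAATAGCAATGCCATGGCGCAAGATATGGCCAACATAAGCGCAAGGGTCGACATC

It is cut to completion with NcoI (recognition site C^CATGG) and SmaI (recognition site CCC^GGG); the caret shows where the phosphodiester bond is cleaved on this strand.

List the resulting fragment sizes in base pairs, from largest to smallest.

43, 30, 18, 13, 12, 9 bp

NcoI sites (CCATGG) start at positions 34, 82.
NcoI cuts after the first base of each site, so after positions 34, 82.
SmaI sites (CCCGGG) start at positions 7, 20, 62.
SmaI cuts after base 3 of each site, so after positions 9, 22, 64.
Combined cut positions: 9, 22, 34, 64, 82.
Linear molecule, 5 cuts → 6 fragments:
  1–9 → 9 bp
  10–22 → 13 bp
  23–34 → 12 bp
  35–64 → 30 bp
  65–82 → 18 bp
  83–125 → 43 bp
Sorted largest to smallest: 43, 30, 18, 13, 12, 9 bp.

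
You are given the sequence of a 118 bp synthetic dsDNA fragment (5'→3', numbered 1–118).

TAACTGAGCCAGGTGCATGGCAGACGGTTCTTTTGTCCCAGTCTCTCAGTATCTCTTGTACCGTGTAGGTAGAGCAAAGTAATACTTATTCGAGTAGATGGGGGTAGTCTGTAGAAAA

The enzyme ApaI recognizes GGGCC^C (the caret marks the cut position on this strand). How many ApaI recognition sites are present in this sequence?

No occurrence of GGGCCC is present in the sequence.
ApaI does not cut: 0 sites.

0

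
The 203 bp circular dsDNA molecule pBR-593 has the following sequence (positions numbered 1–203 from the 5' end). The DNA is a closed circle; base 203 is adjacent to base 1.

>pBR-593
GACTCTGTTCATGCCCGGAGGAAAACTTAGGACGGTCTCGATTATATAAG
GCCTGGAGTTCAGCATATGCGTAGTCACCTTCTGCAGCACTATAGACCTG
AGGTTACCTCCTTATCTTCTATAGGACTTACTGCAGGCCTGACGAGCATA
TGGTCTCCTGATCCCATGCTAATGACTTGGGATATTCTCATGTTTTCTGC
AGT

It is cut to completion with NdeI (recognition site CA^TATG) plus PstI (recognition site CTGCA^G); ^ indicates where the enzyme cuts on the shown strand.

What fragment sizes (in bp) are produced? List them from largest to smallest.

67, 53, 49, 21, 13 bp

NdeI sites (CATATG) start at positions 64, 147.
NdeI cuts after base 2 of each site, so after positions 65, 148.
PstI sites (CTGCAG) start at positions 82, 131, 197.
PstI cuts after base 5 of each site (before the last base), so after positions 86, 135, 201.
Combined cut positions: 65, 86, 135, 148, 201.
Circular molecule, 5 cuts → 5 fragments:
  66–86 → 21 bp
  87–135 → 49 bp
  136–148 → 13 bp
  149–201 → 53 bp
  202–203 then 1–65 → 2 + 65 = 67 bp
Sorted largest to smallest: 67, 53, 49, 21, 13 bp.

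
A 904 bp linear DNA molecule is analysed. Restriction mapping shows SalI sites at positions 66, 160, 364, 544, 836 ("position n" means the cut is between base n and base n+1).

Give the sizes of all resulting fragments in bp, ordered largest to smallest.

Linear molecule, 5 cuts → 6 fragments:
  66 − 0 = 66 bp
  160 − 66 = 94 bp
  364 − 160 = 204 bp
  544 − 364 = 180 bp
  836 − 544 = 292 bp
  904 − 836 = 68 bp
Sorted largest to smallest: 292, 204, 180, 94, 68, 66 bp.

292, 204, 180, 94, 68, 66 bp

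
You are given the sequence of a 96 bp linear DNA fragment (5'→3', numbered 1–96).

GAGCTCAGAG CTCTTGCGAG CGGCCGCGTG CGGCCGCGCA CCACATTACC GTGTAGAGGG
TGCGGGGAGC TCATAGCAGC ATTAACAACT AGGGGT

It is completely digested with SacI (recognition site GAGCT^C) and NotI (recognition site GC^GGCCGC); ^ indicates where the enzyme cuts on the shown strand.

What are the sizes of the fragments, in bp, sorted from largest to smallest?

40, 25, 10, 9, 7, 5 bp

SacI sites (GAGCTC) start at positions 1, 8, 67.
SacI cuts after base 5 of each site (before the last base), so after positions 5, 12, 71.
NotI sites (GCGGCCGC) start at positions 20, 30.
NotI cuts after base 2 of each site, so after positions 21, 31.
Combined cut positions: 5, 12, 21, 31, 71.
Linear molecule, 5 cuts → 6 fragments:
  1–5 → 5 bp
  6–12 → 7 bp
  13–21 → 9 bp
  22–31 → 10 bp
  32–71 → 40 bp
  72–96 → 25 bp
Sorted largest to smallest: 40, 25, 10, 9, 7, 5 bp.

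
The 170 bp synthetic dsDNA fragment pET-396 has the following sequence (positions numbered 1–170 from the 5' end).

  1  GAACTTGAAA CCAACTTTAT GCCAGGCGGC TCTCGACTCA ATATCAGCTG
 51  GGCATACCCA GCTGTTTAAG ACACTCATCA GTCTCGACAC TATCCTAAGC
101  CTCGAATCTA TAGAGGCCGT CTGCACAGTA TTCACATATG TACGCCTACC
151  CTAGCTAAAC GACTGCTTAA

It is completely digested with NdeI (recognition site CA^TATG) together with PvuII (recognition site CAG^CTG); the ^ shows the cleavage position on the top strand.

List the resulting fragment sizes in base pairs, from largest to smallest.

75, 47, 34, 14 bp

The NdeI site (CATATG) starts at position 135.
NdeI cuts after base 2 of each site, so after position 136.
PvuII sites (CAGCTG) start at positions 45, 59.
PvuII cuts after base 3 of each site, so after positions 47, 61.
Combined cut positions: 47, 61, 136.
Linear molecule, 3 cuts → 4 fragments:
  1–47 → 47 bp
  48–61 → 14 bp
  62–136 → 75 bp
  137–170 → 34 bp
Sorted largest to smallest: 75, 47, 34, 14 bp.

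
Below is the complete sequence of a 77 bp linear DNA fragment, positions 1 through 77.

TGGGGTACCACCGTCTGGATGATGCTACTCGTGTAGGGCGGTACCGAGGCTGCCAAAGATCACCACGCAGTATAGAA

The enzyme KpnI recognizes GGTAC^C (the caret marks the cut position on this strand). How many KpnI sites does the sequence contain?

GGTACC occurs starting at positions 4, 40.
KpnI cuts at 2 sites.

2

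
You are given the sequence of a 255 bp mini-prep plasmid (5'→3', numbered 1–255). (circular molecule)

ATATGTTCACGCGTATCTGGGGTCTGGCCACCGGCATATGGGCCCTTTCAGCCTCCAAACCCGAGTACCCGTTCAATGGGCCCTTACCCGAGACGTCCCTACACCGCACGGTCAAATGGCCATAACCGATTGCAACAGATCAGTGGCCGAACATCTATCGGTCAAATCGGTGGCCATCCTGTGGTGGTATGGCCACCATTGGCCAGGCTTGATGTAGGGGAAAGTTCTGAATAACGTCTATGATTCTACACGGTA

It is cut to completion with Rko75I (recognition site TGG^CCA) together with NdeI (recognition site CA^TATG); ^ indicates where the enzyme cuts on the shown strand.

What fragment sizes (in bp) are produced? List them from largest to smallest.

Rko75I sites (TGGCCA) start at positions 25, 117, 171, 190, 200.
Rko75I cuts after base 3 of each site, so after positions 27, 119, 173, 192, 202.
The NdeI site (CATATG) starts at position 35.
NdeI cuts after base 2 of each site, so after position 36.
Combined cut positions: 27, 36, 119, 173, 192, 202.
Circular molecule, 6 cuts → 6 fragments:
  28–36 → 9 bp
  37–119 → 83 bp
  120–173 → 54 bp
  174–192 → 19 bp
  193–202 → 10 bp
  203–255 then 1–27 → 53 + 27 = 80 bp
Sorted largest to smallest: 83, 80, 54, 19, 10, 9 bp.

83, 80, 54, 19, 10, 9 bp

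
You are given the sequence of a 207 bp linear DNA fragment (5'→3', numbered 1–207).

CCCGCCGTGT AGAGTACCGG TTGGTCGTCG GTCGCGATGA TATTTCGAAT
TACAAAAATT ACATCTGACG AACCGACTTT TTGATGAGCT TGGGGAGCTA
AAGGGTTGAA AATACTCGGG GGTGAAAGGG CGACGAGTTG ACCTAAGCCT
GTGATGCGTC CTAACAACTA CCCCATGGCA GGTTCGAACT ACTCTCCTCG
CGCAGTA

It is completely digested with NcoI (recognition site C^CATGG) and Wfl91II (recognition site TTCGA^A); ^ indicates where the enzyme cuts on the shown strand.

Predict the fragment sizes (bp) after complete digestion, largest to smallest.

The NcoI site (CCATGG) starts at position 173.
NcoI cuts after the first base of each site, so after position 173.
Wfl91II sites (TTCGAA) start at positions 44, 183.
Wfl91II cuts after base 5 of each site (before the last base), so after positions 48, 187.
Combined cut positions: 48, 173, 187.
Linear molecule, 3 cuts → 4 fragments:
  1–48 → 48 bp
  49–173 → 125 bp
  174–187 → 14 bp
  188–207 → 20 bp
Sorted largest to smallest: 125, 48, 20, 14 bp.

125, 48, 20, 14 bp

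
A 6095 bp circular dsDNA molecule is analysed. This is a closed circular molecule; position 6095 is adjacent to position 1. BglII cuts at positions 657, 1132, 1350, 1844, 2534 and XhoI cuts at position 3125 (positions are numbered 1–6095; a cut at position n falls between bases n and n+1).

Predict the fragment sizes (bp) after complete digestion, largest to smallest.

Combined cut positions (sorted): 657, 1132, 1350, 1844, 2534, 3125.
Circular molecule, 6 cuts → 6 fragments:
  1132 − 657 = 475 bp
  1350 − 1132 = 218 bp
  1844 − 1350 = 494 bp
  2534 − 1844 = 690 bp
  3125 − 2534 = 591 bp
  wrap: 6095 − 3125 + 657 = 3627 bp
Sorted largest to smallest: 3627, 690, 591, 494, 475, 218 bp.

3627, 690, 591, 494, 475, 218 bp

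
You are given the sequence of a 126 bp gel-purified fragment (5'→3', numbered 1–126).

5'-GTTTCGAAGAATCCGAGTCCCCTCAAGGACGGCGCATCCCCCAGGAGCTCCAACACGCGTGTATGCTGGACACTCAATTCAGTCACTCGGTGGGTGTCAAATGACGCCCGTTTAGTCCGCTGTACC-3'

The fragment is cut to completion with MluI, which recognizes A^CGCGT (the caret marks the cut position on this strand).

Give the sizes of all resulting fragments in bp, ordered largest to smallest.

The MluI site (ACGCGT) starts at position 55.
MluI cuts after the first base of each site, so after position 55.
Linear molecule, 1 cut → 2 fragments:
  1–55 → 55 bp
  56–126 → 71 bp
Sorted largest to smallest: 71, 55 bp.

71, 55 bp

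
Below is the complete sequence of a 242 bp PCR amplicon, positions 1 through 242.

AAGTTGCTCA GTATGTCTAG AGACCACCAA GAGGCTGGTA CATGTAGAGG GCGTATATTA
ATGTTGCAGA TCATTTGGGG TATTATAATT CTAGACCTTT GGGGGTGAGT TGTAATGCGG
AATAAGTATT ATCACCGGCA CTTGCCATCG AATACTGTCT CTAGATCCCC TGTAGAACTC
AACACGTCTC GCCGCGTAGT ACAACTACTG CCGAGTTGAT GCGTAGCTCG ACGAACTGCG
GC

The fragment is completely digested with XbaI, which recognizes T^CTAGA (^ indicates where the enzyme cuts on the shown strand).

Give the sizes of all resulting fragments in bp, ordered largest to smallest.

XbaI sites (TCTAGA) start at positions 16, 90, 160.
XbaI cuts after the first base of each site, so after positions 16, 90, 160.
Linear molecule, 3 cuts → 4 fragments:
  1–16 → 16 bp
  17–90 → 74 bp
  91–160 → 70 bp
  161–242 → 82 bp
Sorted largest to smallest: 82, 74, 70, 16 bp.

82, 74, 70, 16 bp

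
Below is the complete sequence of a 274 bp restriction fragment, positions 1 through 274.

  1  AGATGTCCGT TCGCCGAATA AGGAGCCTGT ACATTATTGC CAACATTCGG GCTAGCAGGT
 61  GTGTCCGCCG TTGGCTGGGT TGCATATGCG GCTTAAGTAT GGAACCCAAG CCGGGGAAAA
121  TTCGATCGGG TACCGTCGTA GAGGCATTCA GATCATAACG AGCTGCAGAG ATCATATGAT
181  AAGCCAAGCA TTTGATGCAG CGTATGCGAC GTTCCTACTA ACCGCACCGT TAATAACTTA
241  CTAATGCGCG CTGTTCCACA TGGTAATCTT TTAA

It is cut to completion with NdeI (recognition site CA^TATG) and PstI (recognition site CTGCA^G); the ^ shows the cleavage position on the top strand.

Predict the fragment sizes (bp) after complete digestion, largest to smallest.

100, 84, 83, 7 bp

NdeI sites (CATATG) start at positions 83, 173.
NdeI cuts after base 2 of each site, so after positions 84, 174.
The PstI site (CTGCAG) starts at position 163.
PstI cuts after base 5 of each site (before the last base), so after position 167.
Combined cut positions: 84, 167, 174.
Linear molecule, 3 cuts → 4 fragments:
  1–84 → 84 bp
  85–167 → 83 bp
  168–174 → 7 bp
  175–274 → 100 bp
Sorted largest to smallest: 100, 84, 83, 7 bp.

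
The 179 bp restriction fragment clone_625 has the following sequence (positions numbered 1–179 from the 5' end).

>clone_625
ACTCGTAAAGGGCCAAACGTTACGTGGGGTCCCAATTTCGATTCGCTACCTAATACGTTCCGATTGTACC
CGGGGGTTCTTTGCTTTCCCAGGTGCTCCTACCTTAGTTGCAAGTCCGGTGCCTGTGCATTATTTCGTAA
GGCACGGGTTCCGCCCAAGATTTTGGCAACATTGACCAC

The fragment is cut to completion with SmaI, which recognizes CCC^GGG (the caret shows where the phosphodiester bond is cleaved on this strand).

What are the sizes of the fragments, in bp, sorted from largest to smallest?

The SmaI site (CCCGGG) starts at position 69.
SmaI cuts after base 3 of each site, so after position 71.
Linear molecule, 1 cut → 2 fragments:
  1–71 → 71 bp
  72–179 → 108 bp
Sorted largest to smallest: 108, 71 bp.

108, 71 bp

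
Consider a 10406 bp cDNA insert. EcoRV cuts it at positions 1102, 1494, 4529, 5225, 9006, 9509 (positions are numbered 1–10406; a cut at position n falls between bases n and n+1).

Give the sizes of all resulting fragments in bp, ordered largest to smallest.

3781, 3035, 1102, 897, 696, 503, 392 bp

Linear molecule, 6 cuts → 7 fragments:
  1102 − 0 = 1102 bp
  1494 − 1102 = 392 bp
  4529 − 1494 = 3035 bp
  5225 − 4529 = 696 bp
  9006 − 5225 = 3781 bp
  9509 − 9006 = 503 bp
  10406 − 9509 = 897 bp
Sorted largest to smallest: 3781, 3035, 1102, 897, 696, 503, 392 bp.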